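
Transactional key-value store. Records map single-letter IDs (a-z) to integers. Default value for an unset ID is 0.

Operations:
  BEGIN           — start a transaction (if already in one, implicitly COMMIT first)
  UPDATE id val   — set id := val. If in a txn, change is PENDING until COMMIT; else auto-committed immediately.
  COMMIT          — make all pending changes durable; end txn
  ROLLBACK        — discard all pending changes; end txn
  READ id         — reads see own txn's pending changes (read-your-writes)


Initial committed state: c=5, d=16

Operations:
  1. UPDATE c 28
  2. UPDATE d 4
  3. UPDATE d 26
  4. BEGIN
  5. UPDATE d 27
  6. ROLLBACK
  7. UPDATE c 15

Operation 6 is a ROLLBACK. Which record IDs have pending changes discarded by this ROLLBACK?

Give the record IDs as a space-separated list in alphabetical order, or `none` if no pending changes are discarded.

Answer: d

Derivation:
Initial committed: {c=5, d=16}
Op 1: UPDATE c=28 (auto-commit; committed c=28)
Op 2: UPDATE d=4 (auto-commit; committed d=4)
Op 3: UPDATE d=26 (auto-commit; committed d=26)
Op 4: BEGIN: in_txn=True, pending={}
Op 5: UPDATE d=27 (pending; pending now {d=27})
Op 6: ROLLBACK: discarded pending ['d']; in_txn=False
Op 7: UPDATE c=15 (auto-commit; committed c=15)
ROLLBACK at op 6 discards: ['d']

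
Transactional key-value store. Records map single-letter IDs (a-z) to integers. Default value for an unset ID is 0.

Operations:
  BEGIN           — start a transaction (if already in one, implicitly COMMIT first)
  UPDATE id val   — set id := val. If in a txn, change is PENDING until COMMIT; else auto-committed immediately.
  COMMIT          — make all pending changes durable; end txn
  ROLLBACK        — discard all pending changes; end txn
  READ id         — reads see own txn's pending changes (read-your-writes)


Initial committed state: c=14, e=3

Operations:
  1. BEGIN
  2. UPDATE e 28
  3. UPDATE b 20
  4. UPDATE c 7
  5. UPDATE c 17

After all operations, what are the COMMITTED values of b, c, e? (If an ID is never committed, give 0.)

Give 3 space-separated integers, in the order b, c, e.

Answer: 0 14 3

Derivation:
Initial committed: {c=14, e=3}
Op 1: BEGIN: in_txn=True, pending={}
Op 2: UPDATE e=28 (pending; pending now {e=28})
Op 3: UPDATE b=20 (pending; pending now {b=20, e=28})
Op 4: UPDATE c=7 (pending; pending now {b=20, c=7, e=28})
Op 5: UPDATE c=17 (pending; pending now {b=20, c=17, e=28})
Final committed: {c=14, e=3}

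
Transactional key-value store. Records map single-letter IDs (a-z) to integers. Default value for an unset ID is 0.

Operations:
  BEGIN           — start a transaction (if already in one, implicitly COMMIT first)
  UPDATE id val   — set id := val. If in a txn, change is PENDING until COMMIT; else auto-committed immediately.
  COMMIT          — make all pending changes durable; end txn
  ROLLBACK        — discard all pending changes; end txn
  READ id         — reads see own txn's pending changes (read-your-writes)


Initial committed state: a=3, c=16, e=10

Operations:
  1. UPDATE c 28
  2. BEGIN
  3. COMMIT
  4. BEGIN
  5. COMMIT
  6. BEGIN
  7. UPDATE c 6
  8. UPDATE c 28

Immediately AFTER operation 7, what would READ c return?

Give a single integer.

Answer: 6

Derivation:
Initial committed: {a=3, c=16, e=10}
Op 1: UPDATE c=28 (auto-commit; committed c=28)
Op 2: BEGIN: in_txn=True, pending={}
Op 3: COMMIT: merged [] into committed; committed now {a=3, c=28, e=10}
Op 4: BEGIN: in_txn=True, pending={}
Op 5: COMMIT: merged [] into committed; committed now {a=3, c=28, e=10}
Op 6: BEGIN: in_txn=True, pending={}
Op 7: UPDATE c=6 (pending; pending now {c=6})
After op 7: visible(c) = 6 (pending={c=6}, committed={a=3, c=28, e=10})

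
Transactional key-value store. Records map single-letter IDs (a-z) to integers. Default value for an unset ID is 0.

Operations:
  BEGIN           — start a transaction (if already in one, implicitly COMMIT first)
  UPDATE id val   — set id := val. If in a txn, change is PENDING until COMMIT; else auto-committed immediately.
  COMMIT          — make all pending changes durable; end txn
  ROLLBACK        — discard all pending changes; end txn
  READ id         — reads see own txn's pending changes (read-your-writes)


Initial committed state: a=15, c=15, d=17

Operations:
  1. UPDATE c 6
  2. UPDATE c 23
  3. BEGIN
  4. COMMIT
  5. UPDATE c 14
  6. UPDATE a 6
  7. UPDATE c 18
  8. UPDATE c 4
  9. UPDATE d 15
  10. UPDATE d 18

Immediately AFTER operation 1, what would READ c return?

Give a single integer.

Answer: 6

Derivation:
Initial committed: {a=15, c=15, d=17}
Op 1: UPDATE c=6 (auto-commit; committed c=6)
After op 1: visible(c) = 6 (pending={}, committed={a=15, c=6, d=17})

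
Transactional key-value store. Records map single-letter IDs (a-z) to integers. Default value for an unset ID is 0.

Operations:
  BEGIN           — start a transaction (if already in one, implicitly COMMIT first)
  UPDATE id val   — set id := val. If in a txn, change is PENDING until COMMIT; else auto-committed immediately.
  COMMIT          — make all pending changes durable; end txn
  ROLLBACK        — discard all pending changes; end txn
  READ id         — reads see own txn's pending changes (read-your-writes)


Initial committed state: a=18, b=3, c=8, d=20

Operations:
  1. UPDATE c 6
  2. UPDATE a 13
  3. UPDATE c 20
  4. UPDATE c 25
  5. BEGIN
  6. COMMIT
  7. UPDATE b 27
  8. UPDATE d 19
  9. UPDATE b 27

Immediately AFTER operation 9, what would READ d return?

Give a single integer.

Initial committed: {a=18, b=3, c=8, d=20}
Op 1: UPDATE c=6 (auto-commit; committed c=6)
Op 2: UPDATE a=13 (auto-commit; committed a=13)
Op 3: UPDATE c=20 (auto-commit; committed c=20)
Op 4: UPDATE c=25 (auto-commit; committed c=25)
Op 5: BEGIN: in_txn=True, pending={}
Op 6: COMMIT: merged [] into committed; committed now {a=13, b=3, c=25, d=20}
Op 7: UPDATE b=27 (auto-commit; committed b=27)
Op 8: UPDATE d=19 (auto-commit; committed d=19)
Op 9: UPDATE b=27 (auto-commit; committed b=27)
After op 9: visible(d) = 19 (pending={}, committed={a=13, b=27, c=25, d=19})

Answer: 19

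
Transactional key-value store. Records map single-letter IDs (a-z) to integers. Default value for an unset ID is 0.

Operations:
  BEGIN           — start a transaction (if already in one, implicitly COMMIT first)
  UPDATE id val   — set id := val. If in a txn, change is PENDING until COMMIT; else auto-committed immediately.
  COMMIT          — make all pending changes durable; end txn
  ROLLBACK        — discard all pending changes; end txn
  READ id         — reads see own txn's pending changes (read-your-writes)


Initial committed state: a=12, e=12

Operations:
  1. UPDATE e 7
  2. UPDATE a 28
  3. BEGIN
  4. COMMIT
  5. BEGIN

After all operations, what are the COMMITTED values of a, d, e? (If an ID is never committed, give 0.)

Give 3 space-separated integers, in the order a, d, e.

Initial committed: {a=12, e=12}
Op 1: UPDATE e=7 (auto-commit; committed e=7)
Op 2: UPDATE a=28 (auto-commit; committed a=28)
Op 3: BEGIN: in_txn=True, pending={}
Op 4: COMMIT: merged [] into committed; committed now {a=28, e=7}
Op 5: BEGIN: in_txn=True, pending={}
Final committed: {a=28, e=7}

Answer: 28 0 7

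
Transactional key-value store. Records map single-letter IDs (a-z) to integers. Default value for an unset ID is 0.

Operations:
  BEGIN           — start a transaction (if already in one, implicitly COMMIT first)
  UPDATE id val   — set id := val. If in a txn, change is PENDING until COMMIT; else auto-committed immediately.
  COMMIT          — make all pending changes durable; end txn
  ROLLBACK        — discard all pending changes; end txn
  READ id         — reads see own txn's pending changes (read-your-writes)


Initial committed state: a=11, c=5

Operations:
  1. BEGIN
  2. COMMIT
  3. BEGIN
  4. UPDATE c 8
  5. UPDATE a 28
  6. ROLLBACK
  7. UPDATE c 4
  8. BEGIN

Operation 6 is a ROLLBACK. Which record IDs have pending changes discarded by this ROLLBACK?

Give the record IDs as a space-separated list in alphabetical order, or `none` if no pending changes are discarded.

Answer: a c

Derivation:
Initial committed: {a=11, c=5}
Op 1: BEGIN: in_txn=True, pending={}
Op 2: COMMIT: merged [] into committed; committed now {a=11, c=5}
Op 3: BEGIN: in_txn=True, pending={}
Op 4: UPDATE c=8 (pending; pending now {c=8})
Op 5: UPDATE a=28 (pending; pending now {a=28, c=8})
Op 6: ROLLBACK: discarded pending ['a', 'c']; in_txn=False
Op 7: UPDATE c=4 (auto-commit; committed c=4)
Op 8: BEGIN: in_txn=True, pending={}
ROLLBACK at op 6 discards: ['a', 'c']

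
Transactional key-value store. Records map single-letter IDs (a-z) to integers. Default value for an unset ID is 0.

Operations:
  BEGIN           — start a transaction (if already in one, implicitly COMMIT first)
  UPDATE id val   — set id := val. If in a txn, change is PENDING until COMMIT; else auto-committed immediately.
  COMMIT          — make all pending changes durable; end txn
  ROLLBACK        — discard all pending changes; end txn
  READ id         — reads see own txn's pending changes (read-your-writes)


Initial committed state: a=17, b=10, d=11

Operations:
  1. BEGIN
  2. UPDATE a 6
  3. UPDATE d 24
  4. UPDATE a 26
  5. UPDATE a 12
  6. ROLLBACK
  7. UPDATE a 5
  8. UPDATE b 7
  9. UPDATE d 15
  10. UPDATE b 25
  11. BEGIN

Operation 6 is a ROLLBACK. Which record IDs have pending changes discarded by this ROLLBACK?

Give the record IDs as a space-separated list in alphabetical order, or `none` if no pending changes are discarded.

Initial committed: {a=17, b=10, d=11}
Op 1: BEGIN: in_txn=True, pending={}
Op 2: UPDATE a=6 (pending; pending now {a=6})
Op 3: UPDATE d=24 (pending; pending now {a=6, d=24})
Op 4: UPDATE a=26 (pending; pending now {a=26, d=24})
Op 5: UPDATE a=12 (pending; pending now {a=12, d=24})
Op 6: ROLLBACK: discarded pending ['a', 'd']; in_txn=False
Op 7: UPDATE a=5 (auto-commit; committed a=5)
Op 8: UPDATE b=7 (auto-commit; committed b=7)
Op 9: UPDATE d=15 (auto-commit; committed d=15)
Op 10: UPDATE b=25 (auto-commit; committed b=25)
Op 11: BEGIN: in_txn=True, pending={}
ROLLBACK at op 6 discards: ['a', 'd']

Answer: a d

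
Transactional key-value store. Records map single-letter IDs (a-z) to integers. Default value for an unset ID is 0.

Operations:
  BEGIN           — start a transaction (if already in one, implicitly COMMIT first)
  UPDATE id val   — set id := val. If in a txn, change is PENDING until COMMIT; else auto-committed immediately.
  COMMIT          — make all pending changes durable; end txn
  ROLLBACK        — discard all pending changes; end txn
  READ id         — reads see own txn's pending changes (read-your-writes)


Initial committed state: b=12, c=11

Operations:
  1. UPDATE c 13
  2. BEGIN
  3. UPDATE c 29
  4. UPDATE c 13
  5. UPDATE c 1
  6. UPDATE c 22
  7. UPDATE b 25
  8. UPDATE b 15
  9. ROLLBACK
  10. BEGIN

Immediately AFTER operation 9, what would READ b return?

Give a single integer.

Answer: 12

Derivation:
Initial committed: {b=12, c=11}
Op 1: UPDATE c=13 (auto-commit; committed c=13)
Op 2: BEGIN: in_txn=True, pending={}
Op 3: UPDATE c=29 (pending; pending now {c=29})
Op 4: UPDATE c=13 (pending; pending now {c=13})
Op 5: UPDATE c=1 (pending; pending now {c=1})
Op 6: UPDATE c=22 (pending; pending now {c=22})
Op 7: UPDATE b=25 (pending; pending now {b=25, c=22})
Op 8: UPDATE b=15 (pending; pending now {b=15, c=22})
Op 9: ROLLBACK: discarded pending ['b', 'c']; in_txn=False
After op 9: visible(b) = 12 (pending={}, committed={b=12, c=13})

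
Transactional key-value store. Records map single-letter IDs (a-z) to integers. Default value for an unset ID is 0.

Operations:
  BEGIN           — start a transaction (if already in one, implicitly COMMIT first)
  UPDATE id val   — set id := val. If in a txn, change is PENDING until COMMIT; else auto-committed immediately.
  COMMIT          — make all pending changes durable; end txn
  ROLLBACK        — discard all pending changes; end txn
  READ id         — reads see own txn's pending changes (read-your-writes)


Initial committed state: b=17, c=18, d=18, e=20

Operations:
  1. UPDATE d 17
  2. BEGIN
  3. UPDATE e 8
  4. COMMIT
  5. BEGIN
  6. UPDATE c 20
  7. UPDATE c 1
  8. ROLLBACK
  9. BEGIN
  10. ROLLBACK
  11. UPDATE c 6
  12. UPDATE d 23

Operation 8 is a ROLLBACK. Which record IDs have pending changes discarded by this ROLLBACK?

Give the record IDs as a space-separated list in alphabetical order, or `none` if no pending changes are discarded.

Initial committed: {b=17, c=18, d=18, e=20}
Op 1: UPDATE d=17 (auto-commit; committed d=17)
Op 2: BEGIN: in_txn=True, pending={}
Op 3: UPDATE e=8 (pending; pending now {e=8})
Op 4: COMMIT: merged ['e'] into committed; committed now {b=17, c=18, d=17, e=8}
Op 5: BEGIN: in_txn=True, pending={}
Op 6: UPDATE c=20 (pending; pending now {c=20})
Op 7: UPDATE c=1 (pending; pending now {c=1})
Op 8: ROLLBACK: discarded pending ['c']; in_txn=False
Op 9: BEGIN: in_txn=True, pending={}
Op 10: ROLLBACK: discarded pending []; in_txn=False
Op 11: UPDATE c=6 (auto-commit; committed c=6)
Op 12: UPDATE d=23 (auto-commit; committed d=23)
ROLLBACK at op 8 discards: ['c']

Answer: c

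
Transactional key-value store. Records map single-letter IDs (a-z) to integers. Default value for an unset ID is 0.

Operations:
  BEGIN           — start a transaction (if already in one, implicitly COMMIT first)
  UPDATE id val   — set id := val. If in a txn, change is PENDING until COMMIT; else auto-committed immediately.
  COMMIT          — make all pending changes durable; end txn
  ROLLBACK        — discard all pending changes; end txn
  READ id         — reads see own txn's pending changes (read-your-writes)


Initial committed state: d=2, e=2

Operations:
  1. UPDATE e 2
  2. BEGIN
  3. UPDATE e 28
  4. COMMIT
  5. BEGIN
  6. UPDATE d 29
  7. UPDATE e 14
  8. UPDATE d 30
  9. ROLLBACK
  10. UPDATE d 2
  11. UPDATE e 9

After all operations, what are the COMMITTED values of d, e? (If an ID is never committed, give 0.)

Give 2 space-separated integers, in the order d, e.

Answer: 2 9

Derivation:
Initial committed: {d=2, e=2}
Op 1: UPDATE e=2 (auto-commit; committed e=2)
Op 2: BEGIN: in_txn=True, pending={}
Op 3: UPDATE e=28 (pending; pending now {e=28})
Op 4: COMMIT: merged ['e'] into committed; committed now {d=2, e=28}
Op 5: BEGIN: in_txn=True, pending={}
Op 6: UPDATE d=29 (pending; pending now {d=29})
Op 7: UPDATE e=14 (pending; pending now {d=29, e=14})
Op 8: UPDATE d=30 (pending; pending now {d=30, e=14})
Op 9: ROLLBACK: discarded pending ['d', 'e']; in_txn=False
Op 10: UPDATE d=2 (auto-commit; committed d=2)
Op 11: UPDATE e=9 (auto-commit; committed e=9)
Final committed: {d=2, e=9}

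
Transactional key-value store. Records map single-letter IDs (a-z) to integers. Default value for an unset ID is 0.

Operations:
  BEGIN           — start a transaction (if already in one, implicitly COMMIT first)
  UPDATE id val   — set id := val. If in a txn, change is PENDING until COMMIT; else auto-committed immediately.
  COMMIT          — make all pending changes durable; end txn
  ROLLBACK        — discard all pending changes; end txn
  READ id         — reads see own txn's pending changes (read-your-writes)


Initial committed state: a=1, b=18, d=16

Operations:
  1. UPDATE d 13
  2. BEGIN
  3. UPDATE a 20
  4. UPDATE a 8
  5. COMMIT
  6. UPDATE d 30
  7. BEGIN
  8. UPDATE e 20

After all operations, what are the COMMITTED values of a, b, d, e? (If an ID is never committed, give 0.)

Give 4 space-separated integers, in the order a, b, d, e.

Initial committed: {a=1, b=18, d=16}
Op 1: UPDATE d=13 (auto-commit; committed d=13)
Op 2: BEGIN: in_txn=True, pending={}
Op 3: UPDATE a=20 (pending; pending now {a=20})
Op 4: UPDATE a=8 (pending; pending now {a=8})
Op 5: COMMIT: merged ['a'] into committed; committed now {a=8, b=18, d=13}
Op 6: UPDATE d=30 (auto-commit; committed d=30)
Op 7: BEGIN: in_txn=True, pending={}
Op 8: UPDATE e=20 (pending; pending now {e=20})
Final committed: {a=8, b=18, d=30}

Answer: 8 18 30 0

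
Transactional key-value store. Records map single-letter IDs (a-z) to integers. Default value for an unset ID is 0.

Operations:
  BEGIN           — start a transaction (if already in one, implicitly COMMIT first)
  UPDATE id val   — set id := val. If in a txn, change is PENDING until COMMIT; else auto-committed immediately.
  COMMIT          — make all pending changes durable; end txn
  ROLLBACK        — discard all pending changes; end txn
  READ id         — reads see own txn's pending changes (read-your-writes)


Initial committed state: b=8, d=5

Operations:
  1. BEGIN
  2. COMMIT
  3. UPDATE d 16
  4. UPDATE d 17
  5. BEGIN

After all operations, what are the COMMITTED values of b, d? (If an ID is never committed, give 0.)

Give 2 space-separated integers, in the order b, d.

Answer: 8 17

Derivation:
Initial committed: {b=8, d=5}
Op 1: BEGIN: in_txn=True, pending={}
Op 2: COMMIT: merged [] into committed; committed now {b=8, d=5}
Op 3: UPDATE d=16 (auto-commit; committed d=16)
Op 4: UPDATE d=17 (auto-commit; committed d=17)
Op 5: BEGIN: in_txn=True, pending={}
Final committed: {b=8, d=17}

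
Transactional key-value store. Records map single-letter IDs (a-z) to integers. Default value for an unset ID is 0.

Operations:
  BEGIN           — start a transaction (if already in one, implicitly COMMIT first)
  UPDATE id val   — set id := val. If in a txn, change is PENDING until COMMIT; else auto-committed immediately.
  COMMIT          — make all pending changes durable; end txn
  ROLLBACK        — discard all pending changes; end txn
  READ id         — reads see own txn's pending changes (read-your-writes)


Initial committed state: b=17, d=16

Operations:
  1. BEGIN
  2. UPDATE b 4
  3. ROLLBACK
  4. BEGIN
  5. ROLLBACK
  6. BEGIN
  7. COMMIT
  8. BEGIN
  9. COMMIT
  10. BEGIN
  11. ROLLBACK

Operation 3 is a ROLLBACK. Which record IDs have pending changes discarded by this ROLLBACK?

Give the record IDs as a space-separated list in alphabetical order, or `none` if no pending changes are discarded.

Initial committed: {b=17, d=16}
Op 1: BEGIN: in_txn=True, pending={}
Op 2: UPDATE b=4 (pending; pending now {b=4})
Op 3: ROLLBACK: discarded pending ['b']; in_txn=False
Op 4: BEGIN: in_txn=True, pending={}
Op 5: ROLLBACK: discarded pending []; in_txn=False
Op 6: BEGIN: in_txn=True, pending={}
Op 7: COMMIT: merged [] into committed; committed now {b=17, d=16}
Op 8: BEGIN: in_txn=True, pending={}
Op 9: COMMIT: merged [] into committed; committed now {b=17, d=16}
Op 10: BEGIN: in_txn=True, pending={}
Op 11: ROLLBACK: discarded pending []; in_txn=False
ROLLBACK at op 3 discards: ['b']

Answer: b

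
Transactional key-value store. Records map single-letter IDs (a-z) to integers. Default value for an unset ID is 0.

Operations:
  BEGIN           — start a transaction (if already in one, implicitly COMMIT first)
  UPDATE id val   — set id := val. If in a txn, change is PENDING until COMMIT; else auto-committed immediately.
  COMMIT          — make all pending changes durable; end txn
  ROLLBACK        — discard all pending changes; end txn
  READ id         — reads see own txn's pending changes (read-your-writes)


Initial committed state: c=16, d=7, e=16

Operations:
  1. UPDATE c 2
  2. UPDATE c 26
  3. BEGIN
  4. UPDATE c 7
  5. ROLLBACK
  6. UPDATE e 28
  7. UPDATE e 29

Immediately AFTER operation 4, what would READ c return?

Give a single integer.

Answer: 7

Derivation:
Initial committed: {c=16, d=7, e=16}
Op 1: UPDATE c=2 (auto-commit; committed c=2)
Op 2: UPDATE c=26 (auto-commit; committed c=26)
Op 3: BEGIN: in_txn=True, pending={}
Op 4: UPDATE c=7 (pending; pending now {c=7})
After op 4: visible(c) = 7 (pending={c=7}, committed={c=26, d=7, e=16})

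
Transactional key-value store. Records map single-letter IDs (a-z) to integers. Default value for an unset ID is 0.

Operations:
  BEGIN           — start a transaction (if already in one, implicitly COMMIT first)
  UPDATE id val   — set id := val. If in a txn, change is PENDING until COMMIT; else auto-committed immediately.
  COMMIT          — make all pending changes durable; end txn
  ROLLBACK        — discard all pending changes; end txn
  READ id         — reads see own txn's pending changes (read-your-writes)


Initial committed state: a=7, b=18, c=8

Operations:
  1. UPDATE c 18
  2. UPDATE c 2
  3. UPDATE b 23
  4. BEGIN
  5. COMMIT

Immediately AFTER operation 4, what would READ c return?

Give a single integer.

Answer: 2

Derivation:
Initial committed: {a=7, b=18, c=8}
Op 1: UPDATE c=18 (auto-commit; committed c=18)
Op 2: UPDATE c=2 (auto-commit; committed c=2)
Op 3: UPDATE b=23 (auto-commit; committed b=23)
Op 4: BEGIN: in_txn=True, pending={}
After op 4: visible(c) = 2 (pending={}, committed={a=7, b=23, c=2})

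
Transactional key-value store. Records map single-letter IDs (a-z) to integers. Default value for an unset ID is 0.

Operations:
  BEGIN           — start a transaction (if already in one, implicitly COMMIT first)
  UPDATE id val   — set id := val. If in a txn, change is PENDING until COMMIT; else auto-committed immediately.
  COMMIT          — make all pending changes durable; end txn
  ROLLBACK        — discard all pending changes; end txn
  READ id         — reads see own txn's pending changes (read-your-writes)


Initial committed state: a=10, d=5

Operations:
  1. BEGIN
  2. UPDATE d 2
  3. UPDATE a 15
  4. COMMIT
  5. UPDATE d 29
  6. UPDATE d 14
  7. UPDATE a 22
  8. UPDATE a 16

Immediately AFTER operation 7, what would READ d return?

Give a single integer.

Answer: 14

Derivation:
Initial committed: {a=10, d=5}
Op 1: BEGIN: in_txn=True, pending={}
Op 2: UPDATE d=2 (pending; pending now {d=2})
Op 3: UPDATE a=15 (pending; pending now {a=15, d=2})
Op 4: COMMIT: merged ['a', 'd'] into committed; committed now {a=15, d=2}
Op 5: UPDATE d=29 (auto-commit; committed d=29)
Op 6: UPDATE d=14 (auto-commit; committed d=14)
Op 7: UPDATE a=22 (auto-commit; committed a=22)
After op 7: visible(d) = 14 (pending={}, committed={a=22, d=14})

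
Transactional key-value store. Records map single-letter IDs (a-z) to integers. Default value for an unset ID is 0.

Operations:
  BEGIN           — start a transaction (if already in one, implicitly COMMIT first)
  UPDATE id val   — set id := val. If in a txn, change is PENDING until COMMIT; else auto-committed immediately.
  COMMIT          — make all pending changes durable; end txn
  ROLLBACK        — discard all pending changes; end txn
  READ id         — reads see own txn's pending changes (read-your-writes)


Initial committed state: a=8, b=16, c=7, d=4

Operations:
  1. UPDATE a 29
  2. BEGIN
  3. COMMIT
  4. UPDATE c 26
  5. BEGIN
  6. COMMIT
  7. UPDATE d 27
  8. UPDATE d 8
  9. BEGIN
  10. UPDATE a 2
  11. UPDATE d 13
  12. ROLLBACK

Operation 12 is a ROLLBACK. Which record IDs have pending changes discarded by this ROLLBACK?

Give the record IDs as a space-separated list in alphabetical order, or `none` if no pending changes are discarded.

Initial committed: {a=8, b=16, c=7, d=4}
Op 1: UPDATE a=29 (auto-commit; committed a=29)
Op 2: BEGIN: in_txn=True, pending={}
Op 3: COMMIT: merged [] into committed; committed now {a=29, b=16, c=7, d=4}
Op 4: UPDATE c=26 (auto-commit; committed c=26)
Op 5: BEGIN: in_txn=True, pending={}
Op 6: COMMIT: merged [] into committed; committed now {a=29, b=16, c=26, d=4}
Op 7: UPDATE d=27 (auto-commit; committed d=27)
Op 8: UPDATE d=8 (auto-commit; committed d=8)
Op 9: BEGIN: in_txn=True, pending={}
Op 10: UPDATE a=2 (pending; pending now {a=2})
Op 11: UPDATE d=13 (pending; pending now {a=2, d=13})
Op 12: ROLLBACK: discarded pending ['a', 'd']; in_txn=False
ROLLBACK at op 12 discards: ['a', 'd']

Answer: a d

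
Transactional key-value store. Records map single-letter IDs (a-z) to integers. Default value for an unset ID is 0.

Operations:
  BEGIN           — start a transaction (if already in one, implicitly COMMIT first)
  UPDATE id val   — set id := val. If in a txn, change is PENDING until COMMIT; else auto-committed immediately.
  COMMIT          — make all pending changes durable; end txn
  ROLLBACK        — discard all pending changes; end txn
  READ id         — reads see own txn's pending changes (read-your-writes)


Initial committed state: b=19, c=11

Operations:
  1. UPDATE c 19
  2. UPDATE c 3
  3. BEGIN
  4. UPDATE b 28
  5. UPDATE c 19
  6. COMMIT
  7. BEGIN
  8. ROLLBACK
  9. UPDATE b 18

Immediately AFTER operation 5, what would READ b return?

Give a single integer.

Initial committed: {b=19, c=11}
Op 1: UPDATE c=19 (auto-commit; committed c=19)
Op 2: UPDATE c=3 (auto-commit; committed c=3)
Op 3: BEGIN: in_txn=True, pending={}
Op 4: UPDATE b=28 (pending; pending now {b=28})
Op 5: UPDATE c=19 (pending; pending now {b=28, c=19})
After op 5: visible(b) = 28 (pending={b=28, c=19}, committed={b=19, c=3})

Answer: 28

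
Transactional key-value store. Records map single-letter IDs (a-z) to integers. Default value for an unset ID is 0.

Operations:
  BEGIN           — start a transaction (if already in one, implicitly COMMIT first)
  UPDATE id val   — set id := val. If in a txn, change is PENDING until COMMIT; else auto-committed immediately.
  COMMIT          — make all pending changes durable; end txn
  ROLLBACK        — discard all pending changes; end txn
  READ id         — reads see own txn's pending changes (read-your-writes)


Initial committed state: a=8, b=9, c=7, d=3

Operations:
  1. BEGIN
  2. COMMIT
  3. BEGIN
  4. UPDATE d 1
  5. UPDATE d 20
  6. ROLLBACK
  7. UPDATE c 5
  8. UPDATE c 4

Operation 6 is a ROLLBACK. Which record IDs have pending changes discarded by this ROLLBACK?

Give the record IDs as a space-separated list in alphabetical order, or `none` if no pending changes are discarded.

Answer: d

Derivation:
Initial committed: {a=8, b=9, c=7, d=3}
Op 1: BEGIN: in_txn=True, pending={}
Op 2: COMMIT: merged [] into committed; committed now {a=8, b=9, c=7, d=3}
Op 3: BEGIN: in_txn=True, pending={}
Op 4: UPDATE d=1 (pending; pending now {d=1})
Op 5: UPDATE d=20 (pending; pending now {d=20})
Op 6: ROLLBACK: discarded pending ['d']; in_txn=False
Op 7: UPDATE c=5 (auto-commit; committed c=5)
Op 8: UPDATE c=4 (auto-commit; committed c=4)
ROLLBACK at op 6 discards: ['d']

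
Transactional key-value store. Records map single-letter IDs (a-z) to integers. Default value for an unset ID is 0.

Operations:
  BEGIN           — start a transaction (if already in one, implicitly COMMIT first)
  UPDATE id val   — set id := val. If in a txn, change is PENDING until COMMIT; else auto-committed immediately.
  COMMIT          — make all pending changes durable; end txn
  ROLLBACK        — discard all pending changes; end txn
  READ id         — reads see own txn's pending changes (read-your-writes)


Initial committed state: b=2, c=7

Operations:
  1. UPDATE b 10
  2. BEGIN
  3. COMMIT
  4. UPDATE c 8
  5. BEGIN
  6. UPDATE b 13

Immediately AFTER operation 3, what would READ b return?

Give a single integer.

Answer: 10

Derivation:
Initial committed: {b=2, c=7}
Op 1: UPDATE b=10 (auto-commit; committed b=10)
Op 2: BEGIN: in_txn=True, pending={}
Op 3: COMMIT: merged [] into committed; committed now {b=10, c=7}
After op 3: visible(b) = 10 (pending={}, committed={b=10, c=7})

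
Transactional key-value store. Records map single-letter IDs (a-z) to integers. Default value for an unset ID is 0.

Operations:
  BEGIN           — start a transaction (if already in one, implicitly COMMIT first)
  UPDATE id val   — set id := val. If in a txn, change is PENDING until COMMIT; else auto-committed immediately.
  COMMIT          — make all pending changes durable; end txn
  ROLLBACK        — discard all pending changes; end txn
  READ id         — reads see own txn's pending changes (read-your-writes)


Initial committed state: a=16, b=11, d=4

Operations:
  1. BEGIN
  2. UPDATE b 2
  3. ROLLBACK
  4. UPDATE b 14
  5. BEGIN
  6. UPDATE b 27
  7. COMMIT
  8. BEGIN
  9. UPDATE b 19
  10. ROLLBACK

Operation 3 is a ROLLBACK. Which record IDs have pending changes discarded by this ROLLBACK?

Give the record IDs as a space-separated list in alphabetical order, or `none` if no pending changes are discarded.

Answer: b

Derivation:
Initial committed: {a=16, b=11, d=4}
Op 1: BEGIN: in_txn=True, pending={}
Op 2: UPDATE b=2 (pending; pending now {b=2})
Op 3: ROLLBACK: discarded pending ['b']; in_txn=False
Op 4: UPDATE b=14 (auto-commit; committed b=14)
Op 5: BEGIN: in_txn=True, pending={}
Op 6: UPDATE b=27 (pending; pending now {b=27})
Op 7: COMMIT: merged ['b'] into committed; committed now {a=16, b=27, d=4}
Op 8: BEGIN: in_txn=True, pending={}
Op 9: UPDATE b=19 (pending; pending now {b=19})
Op 10: ROLLBACK: discarded pending ['b']; in_txn=False
ROLLBACK at op 3 discards: ['b']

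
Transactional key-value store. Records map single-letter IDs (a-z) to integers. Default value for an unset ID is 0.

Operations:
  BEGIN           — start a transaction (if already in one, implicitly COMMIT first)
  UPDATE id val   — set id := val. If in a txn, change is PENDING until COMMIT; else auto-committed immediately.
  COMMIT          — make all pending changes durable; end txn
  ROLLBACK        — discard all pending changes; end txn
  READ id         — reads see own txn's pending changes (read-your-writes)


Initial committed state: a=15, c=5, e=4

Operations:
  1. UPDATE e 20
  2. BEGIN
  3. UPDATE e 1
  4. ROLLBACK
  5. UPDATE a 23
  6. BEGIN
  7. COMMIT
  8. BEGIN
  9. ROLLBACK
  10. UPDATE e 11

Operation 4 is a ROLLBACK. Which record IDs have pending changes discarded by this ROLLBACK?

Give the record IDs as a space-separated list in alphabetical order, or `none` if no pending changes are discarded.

Initial committed: {a=15, c=5, e=4}
Op 1: UPDATE e=20 (auto-commit; committed e=20)
Op 2: BEGIN: in_txn=True, pending={}
Op 3: UPDATE e=1 (pending; pending now {e=1})
Op 4: ROLLBACK: discarded pending ['e']; in_txn=False
Op 5: UPDATE a=23 (auto-commit; committed a=23)
Op 6: BEGIN: in_txn=True, pending={}
Op 7: COMMIT: merged [] into committed; committed now {a=23, c=5, e=20}
Op 8: BEGIN: in_txn=True, pending={}
Op 9: ROLLBACK: discarded pending []; in_txn=False
Op 10: UPDATE e=11 (auto-commit; committed e=11)
ROLLBACK at op 4 discards: ['e']

Answer: e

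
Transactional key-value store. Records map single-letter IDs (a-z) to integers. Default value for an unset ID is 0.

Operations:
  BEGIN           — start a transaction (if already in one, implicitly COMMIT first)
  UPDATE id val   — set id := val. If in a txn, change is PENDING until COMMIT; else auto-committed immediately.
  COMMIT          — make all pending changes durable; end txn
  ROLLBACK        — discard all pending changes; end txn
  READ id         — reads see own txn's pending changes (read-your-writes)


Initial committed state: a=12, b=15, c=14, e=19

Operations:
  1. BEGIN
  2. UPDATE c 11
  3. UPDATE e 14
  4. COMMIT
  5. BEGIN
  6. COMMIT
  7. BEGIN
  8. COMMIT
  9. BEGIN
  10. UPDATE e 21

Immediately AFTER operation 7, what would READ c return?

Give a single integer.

Answer: 11

Derivation:
Initial committed: {a=12, b=15, c=14, e=19}
Op 1: BEGIN: in_txn=True, pending={}
Op 2: UPDATE c=11 (pending; pending now {c=11})
Op 3: UPDATE e=14 (pending; pending now {c=11, e=14})
Op 4: COMMIT: merged ['c', 'e'] into committed; committed now {a=12, b=15, c=11, e=14}
Op 5: BEGIN: in_txn=True, pending={}
Op 6: COMMIT: merged [] into committed; committed now {a=12, b=15, c=11, e=14}
Op 7: BEGIN: in_txn=True, pending={}
After op 7: visible(c) = 11 (pending={}, committed={a=12, b=15, c=11, e=14})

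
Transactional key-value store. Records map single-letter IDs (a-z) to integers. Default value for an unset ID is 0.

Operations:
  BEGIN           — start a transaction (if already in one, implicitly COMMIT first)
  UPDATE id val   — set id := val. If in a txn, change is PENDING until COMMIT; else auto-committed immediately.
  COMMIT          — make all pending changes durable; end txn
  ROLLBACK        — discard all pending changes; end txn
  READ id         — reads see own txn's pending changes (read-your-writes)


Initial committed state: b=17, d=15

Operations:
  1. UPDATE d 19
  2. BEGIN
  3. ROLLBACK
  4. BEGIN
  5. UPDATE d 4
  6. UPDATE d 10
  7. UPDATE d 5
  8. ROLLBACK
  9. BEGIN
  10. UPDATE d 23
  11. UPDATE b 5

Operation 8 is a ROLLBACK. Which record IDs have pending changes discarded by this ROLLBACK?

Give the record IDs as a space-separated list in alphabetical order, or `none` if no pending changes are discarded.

Initial committed: {b=17, d=15}
Op 1: UPDATE d=19 (auto-commit; committed d=19)
Op 2: BEGIN: in_txn=True, pending={}
Op 3: ROLLBACK: discarded pending []; in_txn=False
Op 4: BEGIN: in_txn=True, pending={}
Op 5: UPDATE d=4 (pending; pending now {d=4})
Op 6: UPDATE d=10 (pending; pending now {d=10})
Op 7: UPDATE d=5 (pending; pending now {d=5})
Op 8: ROLLBACK: discarded pending ['d']; in_txn=False
Op 9: BEGIN: in_txn=True, pending={}
Op 10: UPDATE d=23 (pending; pending now {d=23})
Op 11: UPDATE b=5 (pending; pending now {b=5, d=23})
ROLLBACK at op 8 discards: ['d']

Answer: d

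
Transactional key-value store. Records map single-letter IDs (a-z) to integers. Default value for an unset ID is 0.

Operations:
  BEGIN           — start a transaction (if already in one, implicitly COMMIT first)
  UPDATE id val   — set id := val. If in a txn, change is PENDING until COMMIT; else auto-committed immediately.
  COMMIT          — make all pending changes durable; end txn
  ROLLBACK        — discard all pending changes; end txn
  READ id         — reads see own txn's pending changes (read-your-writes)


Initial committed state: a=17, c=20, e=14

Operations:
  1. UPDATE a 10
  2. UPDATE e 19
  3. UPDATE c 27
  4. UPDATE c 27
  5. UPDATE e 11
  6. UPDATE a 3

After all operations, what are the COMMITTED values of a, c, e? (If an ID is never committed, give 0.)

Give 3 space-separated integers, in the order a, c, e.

Answer: 3 27 11

Derivation:
Initial committed: {a=17, c=20, e=14}
Op 1: UPDATE a=10 (auto-commit; committed a=10)
Op 2: UPDATE e=19 (auto-commit; committed e=19)
Op 3: UPDATE c=27 (auto-commit; committed c=27)
Op 4: UPDATE c=27 (auto-commit; committed c=27)
Op 5: UPDATE e=11 (auto-commit; committed e=11)
Op 6: UPDATE a=3 (auto-commit; committed a=3)
Final committed: {a=3, c=27, e=11}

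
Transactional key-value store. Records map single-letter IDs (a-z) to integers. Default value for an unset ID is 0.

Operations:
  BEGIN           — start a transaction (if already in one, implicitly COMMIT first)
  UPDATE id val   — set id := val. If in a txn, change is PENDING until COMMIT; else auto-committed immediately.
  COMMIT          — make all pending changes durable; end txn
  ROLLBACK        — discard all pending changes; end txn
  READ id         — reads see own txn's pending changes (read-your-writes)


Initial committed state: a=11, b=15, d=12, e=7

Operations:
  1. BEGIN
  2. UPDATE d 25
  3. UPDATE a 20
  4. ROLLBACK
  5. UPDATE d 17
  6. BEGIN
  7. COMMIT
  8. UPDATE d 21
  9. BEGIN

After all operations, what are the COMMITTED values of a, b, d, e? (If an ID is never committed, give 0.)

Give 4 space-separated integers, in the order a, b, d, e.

Answer: 11 15 21 7

Derivation:
Initial committed: {a=11, b=15, d=12, e=7}
Op 1: BEGIN: in_txn=True, pending={}
Op 2: UPDATE d=25 (pending; pending now {d=25})
Op 3: UPDATE a=20 (pending; pending now {a=20, d=25})
Op 4: ROLLBACK: discarded pending ['a', 'd']; in_txn=False
Op 5: UPDATE d=17 (auto-commit; committed d=17)
Op 6: BEGIN: in_txn=True, pending={}
Op 7: COMMIT: merged [] into committed; committed now {a=11, b=15, d=17, e=7}
Op 8: UPDATE d=21 (auto-commit; committed d=21)
Op 9: BEGIN: in_txn=True, pending={}
Final committed: {a=11, b=15, d=21, e=7}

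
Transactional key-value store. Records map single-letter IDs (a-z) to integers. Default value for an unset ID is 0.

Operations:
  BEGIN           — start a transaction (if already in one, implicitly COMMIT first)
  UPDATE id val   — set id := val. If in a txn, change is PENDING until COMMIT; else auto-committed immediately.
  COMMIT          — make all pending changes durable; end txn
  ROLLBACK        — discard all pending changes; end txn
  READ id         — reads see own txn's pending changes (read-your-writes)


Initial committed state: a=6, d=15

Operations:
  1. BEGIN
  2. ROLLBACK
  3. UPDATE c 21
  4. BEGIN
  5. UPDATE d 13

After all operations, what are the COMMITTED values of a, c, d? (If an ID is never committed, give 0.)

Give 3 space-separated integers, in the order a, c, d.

Initial committed: {a=6, d=15}
Op 1: BEGIN: in_txn=True, pending={}
Op 2: ROLLBACK: discarded pending []; in_txn=False
Op 3: UPDATE c=21 (auto-commit; committed c=21)
Op 4: BEGIN: in_txn=True, pending={}
Op 5: UPDATE d=13 (pending; pending now {d=13})
Final committed: {a=6, c=21, d=15}

Answer: 6 21 15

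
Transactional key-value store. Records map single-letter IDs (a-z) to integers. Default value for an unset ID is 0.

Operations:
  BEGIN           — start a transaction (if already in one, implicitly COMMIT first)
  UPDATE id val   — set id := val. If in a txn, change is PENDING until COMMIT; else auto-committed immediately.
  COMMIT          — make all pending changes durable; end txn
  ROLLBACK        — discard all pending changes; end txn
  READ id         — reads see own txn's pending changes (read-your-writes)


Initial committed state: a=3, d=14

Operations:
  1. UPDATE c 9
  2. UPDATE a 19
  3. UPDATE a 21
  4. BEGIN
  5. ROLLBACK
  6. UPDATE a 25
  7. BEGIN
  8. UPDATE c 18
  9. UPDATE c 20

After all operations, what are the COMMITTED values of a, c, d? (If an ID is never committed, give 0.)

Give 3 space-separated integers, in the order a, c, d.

Answer: 25 9 14

Derivation:
Initial committed: {a=3, d=14}
Op 1: UPDATE c=9 (auto-commit; committed c=9)
Op 2: UPDATE a=19 (auto-commit; committed a=19)
Op 3: UPDATE a=21 (auto-commit; committed a=21)
Op 4: BEGIN: in_txn=True, pending={}
Op 5: ROLLBACK: discarded pending []; in_txn=False
Op 6: UPDATE a=25 (auto-commit; committed a=25)
Op 7: BEGIN: in_txn=True, pending={}
Op 8: UPDATE c=18 (pending; pending now {c=18})
Op 9: UPDATE c=20 (pending; pending now {c=20})
Final committed: {a=25, c=9, d=14}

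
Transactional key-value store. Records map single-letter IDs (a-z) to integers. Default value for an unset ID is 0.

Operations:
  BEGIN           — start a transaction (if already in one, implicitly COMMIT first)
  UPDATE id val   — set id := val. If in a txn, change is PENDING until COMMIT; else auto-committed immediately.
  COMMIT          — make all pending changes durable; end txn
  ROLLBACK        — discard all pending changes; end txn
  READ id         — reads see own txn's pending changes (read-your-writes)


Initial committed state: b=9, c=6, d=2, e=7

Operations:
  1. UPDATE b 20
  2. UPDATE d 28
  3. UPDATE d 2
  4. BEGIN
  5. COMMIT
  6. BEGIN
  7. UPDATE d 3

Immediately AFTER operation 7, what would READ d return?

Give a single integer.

Initial committed: {b=9, c=6, d=2, e=7}
Op 1: UPDATE b=20 (auto-commit; committed b=20)
Op 2: UPDATE d=28 (auto-commit; committed d=28)
Op 3: UPDATE d=2 (auto-commit; committed d=2)
Op 4: BEGIN: in_txn=True, pending={}
Op 5: COMMIT: merged [] into committed; committed now {b=20, c=6, d=2, e=7}
Op 6: BEGIN: in_txn=True, pending={}
Op 7: UPDATE d=3 (pending; pending now {d=3})
After op 7: visible(d) = 3 (pending={d=3}, committed={b=20, c=6, d=2, e=7})

Answer: 3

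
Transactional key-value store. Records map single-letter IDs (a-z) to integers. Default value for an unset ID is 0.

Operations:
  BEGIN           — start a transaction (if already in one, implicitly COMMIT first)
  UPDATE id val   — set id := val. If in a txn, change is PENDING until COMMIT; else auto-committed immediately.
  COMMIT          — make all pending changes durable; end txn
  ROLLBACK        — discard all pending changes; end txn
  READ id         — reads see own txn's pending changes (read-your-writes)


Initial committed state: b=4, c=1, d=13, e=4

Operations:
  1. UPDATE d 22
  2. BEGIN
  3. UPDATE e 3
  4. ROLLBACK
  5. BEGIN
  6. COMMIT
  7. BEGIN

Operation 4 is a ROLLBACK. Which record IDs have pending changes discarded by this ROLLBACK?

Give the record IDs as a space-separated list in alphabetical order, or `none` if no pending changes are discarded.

Initial committed: {b=4, c=1, d=13, e=4}
Op 1: UPDATE d=22 (auto-commit; committed d=22)
Op 2: BEGIN: in_txn=True, pending={}
Op 3: UPDATE e=3 (pending; pending now {e=3})
Op 4: ROLLBACK: discarded pending ['e']; in_txn=False
Op 5: BEGIN: in_txn=True, pending={}
Op 6: COMMIT: merged [] into committed; committed now {b=4, c=1, d=22, e=4}
Op 7: BEGIN: in_txn=True, pending={}
ROLLBACK at op 4 discards: ['e']

Answer: e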